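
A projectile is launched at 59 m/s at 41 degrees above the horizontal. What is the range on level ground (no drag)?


R = v0^2 * sin(2*theta) / g = 59^2 * sin(2*41°) / 9.81 = 351.4 m

351.4 m


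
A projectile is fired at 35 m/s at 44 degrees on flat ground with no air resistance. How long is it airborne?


T = 2*v0*sin(theta)/g = 2*35*sin(44°)/9.81 = 4.957 s

4.957 s


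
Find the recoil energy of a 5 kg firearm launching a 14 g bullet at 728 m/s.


v_r = m_p*v_p/m_gun = 0.014*728/5 = 2.0384 m/s, E_r = 0.5*m_gun*v_r^2 = 0.5*5*2.0384^2 = 10.39 J

10.39 J


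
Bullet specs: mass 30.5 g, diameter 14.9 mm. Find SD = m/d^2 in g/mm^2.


SD = m/d^2 = 30.5/14.9^2 = 0.1374 g/mm^2

0.1374 g/mm^2


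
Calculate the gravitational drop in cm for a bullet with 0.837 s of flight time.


drop = 0.5*g*t^2 = 0.5*9.81*0.837^2 = 3.43629 m ≈ 343.6 cm

343.6 cm


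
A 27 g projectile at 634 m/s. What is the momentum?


p = m*v = 0.027*634 = 17.12 kg·m/s

17.12 kg·m/s


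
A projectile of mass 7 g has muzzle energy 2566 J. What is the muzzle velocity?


v = sqrt(2*E/m) = sqrt(2*2566/0.007) = 856.2 m/s

856.2 m/s


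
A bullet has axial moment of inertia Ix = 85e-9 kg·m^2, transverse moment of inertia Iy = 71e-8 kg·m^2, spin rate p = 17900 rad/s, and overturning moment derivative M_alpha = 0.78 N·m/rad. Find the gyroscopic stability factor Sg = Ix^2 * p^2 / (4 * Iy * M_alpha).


Sg = Ix^2 * p^2 / (4 * Iy * M_alpha) = (85e-9)^2 * 17900^2 / (4 * 71e-8 * 0.78) = 1.045

1.045


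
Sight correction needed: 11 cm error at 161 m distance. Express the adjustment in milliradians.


1 mrad subtends 1 cm per 10 m of range, so adj = error_cm / (dist_m / 10) = 11 / (161/10) = 0.6832 mrad

0.6832 mrad


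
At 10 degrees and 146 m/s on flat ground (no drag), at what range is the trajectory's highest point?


R = v0^2*sin(2*theta)/g = 146^2*sin(2*10°)/9.81 = 743.17 m
apex_dist = R/2 = 743.17/2 = 371.6 m

371.6 m


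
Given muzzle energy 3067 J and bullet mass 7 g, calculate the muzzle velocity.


v = sqrt(2*E/m) = sqrt(2*3067/0.007) = 936.1 m/s

936.1 m/s


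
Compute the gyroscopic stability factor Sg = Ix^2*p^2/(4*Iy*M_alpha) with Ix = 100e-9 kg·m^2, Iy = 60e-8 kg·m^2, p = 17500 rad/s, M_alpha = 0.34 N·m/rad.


Sg = Ix^2 * p^2 / (4 * Iy * M_alpha) = (100e-9)^2 * 17500^2 / (4 * 60e-8 * 0.34) = 3.753

3.753


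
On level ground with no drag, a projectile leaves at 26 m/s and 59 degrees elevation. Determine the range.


R = v0^2 * sin(2*theta) / g = 26^2 * sin(2*59°) / 9.81 = 60.84 m

60.84 m


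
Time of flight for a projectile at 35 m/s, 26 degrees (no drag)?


T = 2*v0*sin(theta)/g = 2*35*sin(26°)/9.81 = 3.128 s

3.128 s


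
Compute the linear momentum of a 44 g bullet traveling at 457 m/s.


p = m*v = 0.044*457 = 20.11 kg·m/s

20.11 kg·m/s


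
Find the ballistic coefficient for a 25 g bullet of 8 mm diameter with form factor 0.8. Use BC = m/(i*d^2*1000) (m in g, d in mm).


BC = m/(i*d^2*1000) = 25/(0.8 * 8^2 * 1000) = 0.0004883

0.0004883


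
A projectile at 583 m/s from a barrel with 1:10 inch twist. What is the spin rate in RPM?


twist_m = 10*0.0254 = 0.254 m
spin = v/twist = 583/0.254 = 2295.276 rev/s
RPM = spin*60 = 2295.276*60 ≈ 137717 RPM

137717 RPM


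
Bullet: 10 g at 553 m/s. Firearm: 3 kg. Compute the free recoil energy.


v_r = m_p*v_p/m_gun = 0.01*553/3 = 1.84333 m/s, E_r = 0.5*m_gun*v_r^2 = 0.5*3*1.84333^2 = 5.097 J

5.097 J


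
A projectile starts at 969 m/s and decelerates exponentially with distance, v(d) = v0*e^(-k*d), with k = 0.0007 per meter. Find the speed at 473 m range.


v = v0*exp(-k*d) = 969*exp(-0.0007*473) = 695.9 m/s

695.9 m/s


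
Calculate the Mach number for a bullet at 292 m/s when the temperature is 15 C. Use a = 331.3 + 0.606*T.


a = 331.3 + 0.606*(15) = 340.39 m/s
M = v/a = 292/340.39 = 0.8578

0.8578


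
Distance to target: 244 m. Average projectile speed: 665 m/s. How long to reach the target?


t = d/v = 244/665 = 0.3669 s

0.3669 s


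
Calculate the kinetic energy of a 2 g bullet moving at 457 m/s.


E = 0.5*m*v^2 = 0.5*0.002*457^2 = 208.8 J

208.8 J


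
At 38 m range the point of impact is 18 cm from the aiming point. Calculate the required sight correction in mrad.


1 mrad subtends 1 cm per 10 m of range, so adj = error_cm / (dist_m / 10) = 18 / (38/10) = 4.737 mrad

4.737 mrad


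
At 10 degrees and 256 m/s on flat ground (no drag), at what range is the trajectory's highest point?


R = v0^2*sin(2*theta)/g = 256^2*sin(2*10°)/9.81 = 2284.88 m
apex_dist = R/2 = 2284.88/2 = 1142 m

1142 m


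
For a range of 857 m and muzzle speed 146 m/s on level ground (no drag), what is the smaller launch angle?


sin(2*theta) = R*g/v0^2 = 857*9.81/146^2 = 0.394407, theta = arcsin(0.394407)/2 = 11.61°

11.61 degrees


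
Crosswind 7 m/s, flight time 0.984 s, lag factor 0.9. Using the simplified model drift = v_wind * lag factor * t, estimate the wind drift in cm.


drift = v_wind * lag * t = 7 * 0.9 * 0.984 = 6.1992 m ≈ 619.9 cm

619.9 cm


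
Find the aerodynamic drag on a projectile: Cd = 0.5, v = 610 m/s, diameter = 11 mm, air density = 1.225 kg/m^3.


A = pi*(d/2)^2 = pi*(11/2000)^2 = 9.50332e-05 m^2
Fd = 0.5*Cd*rho*A*v^2 = 0.5*0.5*1.225*9.50332e-05*610^2 = 10.83 N

10.83 N


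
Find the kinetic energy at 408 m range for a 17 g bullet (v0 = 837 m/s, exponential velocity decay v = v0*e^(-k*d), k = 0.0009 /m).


v = v0*exp(-k*d) = 837*exp(-0.0009*408) = 579.766 m/s
E = 0.5*m*v^2 = 0.5*0.017*579.766^2 = 2857 J

2857 J


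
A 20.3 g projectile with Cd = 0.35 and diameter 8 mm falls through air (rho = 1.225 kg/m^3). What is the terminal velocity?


A = pi*(d/2)^2 = pi*(8/2000)^2 = 5.02655e-05 m^2
vt = sqrt(2mg/(Cd*rho*A)) = sqrt(2*0.0203*9.81/(0.35 * 1.225 * 5.02655e-05)) = 135.9 m/s

135.9 m/s


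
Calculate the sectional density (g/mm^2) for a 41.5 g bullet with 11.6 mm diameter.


SD = m/d^2 = 41.5/11.6^2 = 0.3084 g/mm^2

0.3084 g/mm^2


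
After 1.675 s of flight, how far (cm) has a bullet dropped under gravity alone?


drop = 0.5*g*t^2 = 0.5*9.81*1.675^2 = 13.7616 m ≈ 1376 cm

1376 cm


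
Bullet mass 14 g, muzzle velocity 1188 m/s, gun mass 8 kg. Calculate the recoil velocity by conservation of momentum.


v_recoil = m_p * v_p / m_gun = 0.014 * 1188 / 8 = 2.079 m/s

2.079 m/s


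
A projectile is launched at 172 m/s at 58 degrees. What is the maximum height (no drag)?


H = (v0*sin(theta))^2 / (2g) = (172*sin(58°))^2 / (2*9.81) = 1084 m

1084 m


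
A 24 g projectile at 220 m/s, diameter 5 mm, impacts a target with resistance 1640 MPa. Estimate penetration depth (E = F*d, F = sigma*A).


A = pi*(d/2)^2 = pi*(5/2)^2 = 19.635 mm^2
E = 0.5*m*v^2 = 0.5*0.024*220^2 = 580.8 J
depth = E/(sigma*A) = 580.8 J / (1640 MPa * 19.635 mm^2) = 580.8/(1640 * 19.635) m = 0.0180365 m ≈ 18.04 mm

18.04 mm


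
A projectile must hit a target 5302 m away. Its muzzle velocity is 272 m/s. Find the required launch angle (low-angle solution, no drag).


sin(2*theta) = R*g/v0^2 = 5302*9.81/272^2 = 0.703025, theta = arcsin(0.703025)/2 = 22.34°

22.34 degrees


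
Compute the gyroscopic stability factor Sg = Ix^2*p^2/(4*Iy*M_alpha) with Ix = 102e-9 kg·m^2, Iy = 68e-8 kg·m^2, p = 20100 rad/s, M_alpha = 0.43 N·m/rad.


Sg = Ix^2 * p^2 / (4 * Iy * M_alpha) = (102e-9)^2 * 20100^2 / (4 * 68e-8 * 0.43) = 3.594

3.594


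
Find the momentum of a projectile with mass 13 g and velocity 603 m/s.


p = m*v = 0.013*603 = 7.839 kg·m/s

7.839 kg·m/s


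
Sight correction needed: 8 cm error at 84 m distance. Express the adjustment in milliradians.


1 mrad subtends 1 cm per 10 m of range, so adj = error_cm / (dist_m / 10) = 8 / (84/10) = 0.9524 mrad

0.9524 mrad


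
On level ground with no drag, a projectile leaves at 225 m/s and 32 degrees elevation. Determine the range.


R = v0^2 * sin(2*theta) / g = 225^2 * sin(2*32°) / 9.81 = 4638 m

4638 m


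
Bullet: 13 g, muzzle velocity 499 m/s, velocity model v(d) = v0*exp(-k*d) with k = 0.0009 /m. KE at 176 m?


v = v0*exp(-k*d) = 499*exp(-0.0009*176) = 425.901 m/s
E = 0.5*m*v^2 = 0.5*0.013*425.901^2 = 1179 J

1179 J


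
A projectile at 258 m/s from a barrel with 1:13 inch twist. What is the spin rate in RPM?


twist_m = 13*0.0254 = 0.3302 m
spin = v/twist = 258/0.3302 = 781.3446 rev/s
RPM = spin*60 = 781.3446*60 ≈ 46881 RPM

46881 RPM


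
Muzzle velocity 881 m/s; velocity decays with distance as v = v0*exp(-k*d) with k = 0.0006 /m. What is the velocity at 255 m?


v = v0*exp(-k*d) = 881*exp(-0.0006*255) = 756 m/s

756 m/s


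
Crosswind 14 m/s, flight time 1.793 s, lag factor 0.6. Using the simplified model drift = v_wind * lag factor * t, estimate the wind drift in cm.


drift = v_wind * lag * t = 14 * 0.6 * 1.793 = 15.0612 m ≈ 1506 cm

1506 cm


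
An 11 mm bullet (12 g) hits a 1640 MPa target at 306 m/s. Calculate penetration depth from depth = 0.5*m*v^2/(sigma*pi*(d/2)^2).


A = pi*(d/2)^2 = pi*(11/2)^2 = 95.0332 mm^2
E = 0.5*m*v^2 = 0.5*0.012*306^2 = 561.816 J
depth = E/(sigma*A) = 561.816 J / (1640 MPa * 95.0332 mm^2) = 561.816/(1640 * 95.0332) m = 0.00360475 m ≈ 3.605 mm

3.605 mm


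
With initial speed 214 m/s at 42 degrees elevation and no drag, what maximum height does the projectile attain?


H = (v0*sin(theta))^2 / (2g) = (214*sin(42°))^2 / (2*9.81) = 1045 m

1045 m


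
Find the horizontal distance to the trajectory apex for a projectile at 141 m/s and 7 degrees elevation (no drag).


R = v0^2*sin(2*theta)/g = 141^2*sin(2*7°)/9.81 = 490.28 m
apex_dist = R/2 = 490.28/2 = 245.1 m

245.1 m


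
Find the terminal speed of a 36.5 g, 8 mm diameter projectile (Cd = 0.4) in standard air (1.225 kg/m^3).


A = pi*(d/2)^2 = pi*(8/2000)^2 = 5.02655e-05 m^2
vt = sqrt(2mg/(Cd*rho*A)) = sqrt(2*0.0365*9.81/(0.4 * 1.225 * 5.02655e-05)) = 170.5 m/s

170.5 m/s


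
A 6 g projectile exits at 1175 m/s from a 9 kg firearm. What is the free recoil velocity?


v_recoil = m_p * v_p / m_gun = 0.006 * 1175 / 9 = 0.7833 m/s

0.7833 m/s


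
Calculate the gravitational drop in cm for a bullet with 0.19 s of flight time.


drop = 0.5*g*t^2 = 0.5*9.81*0.19^2 = 0.177071 m ≈ 17.71 cm

17.71 cm


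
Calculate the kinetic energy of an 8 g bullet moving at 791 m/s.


E = 0.5*m*v^2 = 0.5*0.008*791^2 = 2503 J

2503 J


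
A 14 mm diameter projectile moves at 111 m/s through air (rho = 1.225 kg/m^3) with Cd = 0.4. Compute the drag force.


A = pi*(d/2)^2 = pi*(14/2000)^2 = 1.53938e-04 m^2
Fd = 0.5*Cd*rho*A*v^2 = 0.5*0.4*1.225*1.53938e-04*111^2 = 0.4647 N

0.4647 N


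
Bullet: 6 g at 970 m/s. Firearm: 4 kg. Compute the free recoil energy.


v_r = m_p*v_p/m_gun = 0.006*970/4 = 1.455 m/s, E_r = 0.5*m_gun*v_r^2 = 0.5*4*1.455^2 = 4.234 J

4.234 J


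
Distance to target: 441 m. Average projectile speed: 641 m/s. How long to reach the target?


t = d/v = 441/641 = 0.688 s

0.688 s


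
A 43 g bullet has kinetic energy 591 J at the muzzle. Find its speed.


v = sqrt(2*E/m) = sqrt(2*591/0.043) = 165.8 m/s

165.8 m/s


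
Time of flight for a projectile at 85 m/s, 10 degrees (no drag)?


T = 2*v0*sin(theta)/g = 2*85*sin(10°)/9.81 = 3.009 s

3.009 s


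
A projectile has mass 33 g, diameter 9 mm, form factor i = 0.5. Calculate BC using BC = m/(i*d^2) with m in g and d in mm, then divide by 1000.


BC = m/(i*d^2*1000) = 33/(0.5 * 9^2 * 1000) = 0.0008148

0.0008148


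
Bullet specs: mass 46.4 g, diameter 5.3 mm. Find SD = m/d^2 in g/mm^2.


SD = m/d^2 = 46.4/5.3^2 = 1.652 g/mm^2

1.652 g/mm^2


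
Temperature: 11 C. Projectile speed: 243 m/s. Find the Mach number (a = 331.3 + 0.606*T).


a = 331.3 + 0.606*(11) = 337.966 m/s
M = v/a = 243/337.966 = 0.719

0.719


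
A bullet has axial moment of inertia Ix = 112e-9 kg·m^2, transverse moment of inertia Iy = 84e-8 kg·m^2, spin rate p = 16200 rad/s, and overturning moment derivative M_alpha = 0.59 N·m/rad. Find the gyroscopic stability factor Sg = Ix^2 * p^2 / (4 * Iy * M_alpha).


Sg = Ix^2 * p^2 / (4 * Iy * M_alpha) = (112e-9)^2 * 16200^2 / (4 * 84e-8 * 0.59) = 1.661

1.661


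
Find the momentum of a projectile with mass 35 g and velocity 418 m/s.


p = m*v = 0.035*418 = 14.63 kg·m/s

14.63 kg·m/s


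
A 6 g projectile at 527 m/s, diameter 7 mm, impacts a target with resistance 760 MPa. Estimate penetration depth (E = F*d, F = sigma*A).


A = pi*(d/2)^2 = pi*(7/2)^2 = 38.4845 mm^2
E = 0.5*m*v^2 = 0.5*0.006*527^2 = 833.187 J
depth = E/(sigma*A) = 833.187 J / (760 MPa * 38.4845 mm^2) = 833.187/(760 * 38.4845) m = 0.0284868 m ≈ 28.49 mm

28.49 mm


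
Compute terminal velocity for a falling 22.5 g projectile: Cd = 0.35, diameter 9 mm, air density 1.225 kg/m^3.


A = pi*(d/2)^2 = pi*(9/2000)^2 = 6.36173e-05 m^2
vt = sqrt(2mg/(Cd*rho*A)) = sqrt(2*0.0225*9.81/(0.35 * 1.225 * 6.36173e-05)) = 127.2 m/s

127.2 m/s


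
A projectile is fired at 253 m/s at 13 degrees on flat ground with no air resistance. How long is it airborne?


T = 2*v0*sin(theta)/g = 2*253*sin(13°)/9.81 = 11.6 s

11.6 s


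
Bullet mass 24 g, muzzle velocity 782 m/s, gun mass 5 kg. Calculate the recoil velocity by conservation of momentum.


v_recoil = m_p * v_p / m_gun = 0.024 * 782 / 5 = 3.754 m/s

3.754 m/s


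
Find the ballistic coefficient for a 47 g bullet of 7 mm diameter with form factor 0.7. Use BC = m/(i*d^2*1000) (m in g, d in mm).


BC = m/(i*d^2*1000) = 47/(0.7 * 7^2 * 1000) = 0.00137

0.00137


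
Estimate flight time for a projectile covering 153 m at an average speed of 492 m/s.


t = d/v = 153/492 = 0.311 s

0.311 s


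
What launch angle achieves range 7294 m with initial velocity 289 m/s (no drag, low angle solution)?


sin(2*theta) = R*g/v0^2 = 7294*9.81/289^2 = 0.85672, theta = arcsin(0.85672)/2 = 29.48°

29.48 degrees


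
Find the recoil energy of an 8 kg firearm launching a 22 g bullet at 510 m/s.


v_r = m_p*v_p/m_gun = 0.022*510/8 = 1.4025 m/s, E_r = 0.5*m_gun*v_r^2 = 0.5*8*1.4025^2 = 7.868 J

7.868 J


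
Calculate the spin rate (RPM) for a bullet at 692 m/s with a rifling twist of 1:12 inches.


twist_m = 12*0.0254 = 0.3048 m
spin = v/twist = 692/0.3048 = 2270.341 rev/s
RPM = spin*60 = 2270.341*60 ≈ 136220 RPM

136220 RPM


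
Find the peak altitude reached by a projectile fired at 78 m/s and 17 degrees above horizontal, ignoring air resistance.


H = (v0*sin(theta))^2 / (2g) = (78*sin(17°))^2 / (2*9.81) = 26.51 m

26.51 m


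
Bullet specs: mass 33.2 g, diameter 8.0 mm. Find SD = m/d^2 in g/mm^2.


SD = m/d^2 = 33.2/8.0^2 = 0.5188 g/mm^2

0.5188 g/mm^2


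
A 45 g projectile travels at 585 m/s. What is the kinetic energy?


E = 0.5*m*v^2 = 0.5*0.045*585^2 = 7700 J

7700 J


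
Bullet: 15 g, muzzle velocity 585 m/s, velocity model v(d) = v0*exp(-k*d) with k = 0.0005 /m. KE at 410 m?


v = v0*exp(-k*d) = 585*exp(-0.0005*410) = 476.569 m/s
E = 0.5*m*v^2 = 0.5*0.015*476.569^2 = 1703 J

1703 J


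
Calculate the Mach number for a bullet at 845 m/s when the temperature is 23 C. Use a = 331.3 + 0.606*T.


a = 331.3 + 0.606*(23) = 345.238 m/s
M = v/a = 845/345.238 = 2.448

2.448


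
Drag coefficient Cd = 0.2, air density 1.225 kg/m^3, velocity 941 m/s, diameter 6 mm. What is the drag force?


A = pi*(d/2)^2 = pi*(6/2000)^2 = 2.82743e-05 m^2
Fd = 0.5*Cd*rho*A*v^2 = 0.5*0.2*1.225*2.82743e-05*941^2 = 3.067 N

3.067 N


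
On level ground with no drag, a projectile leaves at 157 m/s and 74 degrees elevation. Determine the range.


R = v0^2 * sin(2*theta) / g = 157^2 * sin(2*74°) / 9.81 = 1331 m

1331 m


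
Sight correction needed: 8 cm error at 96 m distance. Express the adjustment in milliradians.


1 mrad subtends 1 cm per 10 m of range, so adj = error_cm / (dist_m / 10) = 8 / (96/10) = 0.8333 mrad

0.8333 mrad


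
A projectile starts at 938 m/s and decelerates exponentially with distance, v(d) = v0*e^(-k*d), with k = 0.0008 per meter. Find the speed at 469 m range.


v = v0*exp(-k*d) = 938*exp(-0.0008*469) = 644.5 m/s

644.5 m/s


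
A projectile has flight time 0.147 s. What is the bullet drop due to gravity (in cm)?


drop = 0.5*g*t^2 = 0.5*9.81*0.147^2 = 0.105992 m ≈ 10.6 cm

10.6 cm


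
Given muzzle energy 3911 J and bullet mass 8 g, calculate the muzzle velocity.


v = sqrt(2*E/m) = sqrt(2*3911/0.008) = 988.8 m/s

988.8 m/s


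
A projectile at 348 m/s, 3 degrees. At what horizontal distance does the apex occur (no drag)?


R = v0^2*sin(2*theta)/g = 348^2*sin(2*3°)/9.81 = 1290.4 m
apex_dist = R/2 = 1290.4/2 = 645.2 m

645.2 m


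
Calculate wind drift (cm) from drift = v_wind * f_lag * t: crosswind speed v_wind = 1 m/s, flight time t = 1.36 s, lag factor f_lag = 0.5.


drift = v_wind * lag * t = 1 * 0.5 * 1.36 = 0.68 m ≈ 68 cm

68 cm


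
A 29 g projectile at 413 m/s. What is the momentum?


p = m*v = 0.029*413 = 11.98 kg·m/s

11.98 kg·m/s


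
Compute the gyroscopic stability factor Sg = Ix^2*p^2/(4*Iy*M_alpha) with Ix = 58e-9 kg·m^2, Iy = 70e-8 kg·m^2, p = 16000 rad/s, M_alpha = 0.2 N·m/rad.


Sg = Ix^2 * p^2 / (4 * Iy * M_alpha) = (58e-9)^2 * 16000^2 / (4 * 70e-8 * 0.2) = 1.538

1.538


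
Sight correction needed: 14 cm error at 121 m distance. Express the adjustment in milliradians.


1 mrad subtends 1 cm per 10 m of range, so adj = error_cm / (dist_m / 10) = 14 / (121/10) = 1.157 mrad

1.157 mrad


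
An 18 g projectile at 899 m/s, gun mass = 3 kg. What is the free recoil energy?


v_r = m_p*v_p/m_gun = 0.018*899/3 = 5.394 m/s, E_r = 0.5*m_gun*v_r^2 = 0.5*3*5.394^2 = 43.64 J

43.64 J


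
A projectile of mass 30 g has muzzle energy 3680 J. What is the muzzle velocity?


v = sqrt(2*E/m) = sqrt(2*3680/0.03) = 495.3 m/s

495.3 m/s


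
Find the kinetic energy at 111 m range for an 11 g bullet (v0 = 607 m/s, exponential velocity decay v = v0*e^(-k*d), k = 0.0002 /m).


v = v0*exp(-k*d) = 607*exp(-0.0002*111) = 593.673 m/s
E = 0.5*m*v^2 = 0.5*0.011*593.673^2 = 1938 J

1938 J


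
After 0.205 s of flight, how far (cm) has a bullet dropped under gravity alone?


drop = 0.5*g*t^2 = 0.5*9.81*0.205^2 = 0.206133 m ≈ 20.61 cm

20.61 cm


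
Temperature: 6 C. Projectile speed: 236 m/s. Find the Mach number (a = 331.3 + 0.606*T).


a = 331.3 + 0.606*(6) = 334.936 m/s
M = v/a = 236/334.936 = 0.7046

0.7046


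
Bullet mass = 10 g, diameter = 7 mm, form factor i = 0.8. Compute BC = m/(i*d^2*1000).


BC = m/(i*d^2*1000) = 10/(0.8 * 7^2 * 1000) = 0.0002551

0.0002551


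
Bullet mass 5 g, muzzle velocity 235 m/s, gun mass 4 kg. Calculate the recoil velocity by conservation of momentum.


v_recoil = m_p * v_p / m_gun = 0.005 * 235 / 4 = 0.2938 m/s

0.2938 m/s


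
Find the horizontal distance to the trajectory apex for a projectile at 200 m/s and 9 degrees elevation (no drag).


R = v0^2*sin(2*theta)/g = 200^2*sin(2*9°)/9.81 = 1260.01 m
apex_dist = R/2 = 1260.01/2 = 630 m

630 m


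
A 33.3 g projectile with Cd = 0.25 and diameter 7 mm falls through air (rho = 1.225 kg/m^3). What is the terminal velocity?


A = pi*(d/2)^2 = pi*(7/2000)^2 = 3.84845e-05 m^2
vt = sqrt(2mg/(Cd*rho*A)) = sqrt(2*0.0333*9.81/(0.25 * 1.225 * 3.84845e-05)) = 235.4 m/s

235.4 m/s


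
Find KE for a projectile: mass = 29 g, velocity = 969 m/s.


E = 0.5*m*v^2 = 0.5*0.029*969^2 = 13615 J

13615 J


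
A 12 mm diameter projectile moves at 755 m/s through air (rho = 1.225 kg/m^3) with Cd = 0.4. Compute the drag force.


A = pi*(d/2)^2 = pi*(12/2000)^2 = 1.13097e-04 m^2
Fd = 0.5*Cd*rho*A*v^2 = 0.5*0.4*1.225*1.13097e-04*755^2 = 15.79 N

15.79 N


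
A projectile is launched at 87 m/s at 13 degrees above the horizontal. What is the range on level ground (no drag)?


R = v0^2 * sin(2*theta) / g = 87^2 * sin(2*13°) / 9.81 = 338.2 m

338.2 m


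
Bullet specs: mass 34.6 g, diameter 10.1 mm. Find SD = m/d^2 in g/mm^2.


SD = m/d^2 = 34.6/10.1^2 = 0.3392 g/mm^2

0.3392 g/mm^2


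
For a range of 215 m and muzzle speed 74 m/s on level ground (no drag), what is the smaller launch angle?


sin(2*theta) = R*g/v0^2 = 215*9.81/74^2 = 0.385163, theta = arcsin(0.385163)/2 = 11.33°

11.33 degrees


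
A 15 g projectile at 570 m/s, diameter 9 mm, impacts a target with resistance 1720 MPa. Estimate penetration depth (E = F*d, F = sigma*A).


A = pi*(d/2)^2 = pi*(9/2)^2 = 63.6173 mm^2
E = 0.5*m*v^2 = 0.5*0.015*570^2 = 2436.75 J
depth = E/(sigma*A) = 2436.75 J / (1720 MPa * 63.6173 mm^2) = 2436.75/(1720 * 63.6173) m = 0.0222694 m ≈ 22.27 mm

22.27 mm


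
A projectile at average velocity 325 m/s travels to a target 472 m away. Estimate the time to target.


t = d/v = 472/325 = 1.452 s

1.452 s


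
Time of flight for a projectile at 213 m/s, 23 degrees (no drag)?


T = 2*v0*sin(theta)/g = 2*213*sin(23°)/9.81 = 16.97 s

16.97 s


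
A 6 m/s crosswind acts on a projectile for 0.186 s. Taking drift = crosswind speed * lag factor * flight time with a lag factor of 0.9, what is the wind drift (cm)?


drift = v_wind * lag * t = 6 * 0.9 * 0.186 = 1.0044 m ≈ 100.4 cm

100.4 cm


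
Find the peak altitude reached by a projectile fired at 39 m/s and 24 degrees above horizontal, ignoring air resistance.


H = (v0*sin(theta))^2 / (2g) = (39*sin(24°))^2 / (2*9.81) = 12.82 m

12.82 m


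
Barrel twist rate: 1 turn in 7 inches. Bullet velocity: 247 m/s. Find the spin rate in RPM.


twist_m = 7*0.0254 = 0.1778 m
spin = v/twist = 247/0.1778 = 1389.201 rev/s
RPM = spin*60 = 1389.201*60 ≈ 83352 RPM

83352 RPM


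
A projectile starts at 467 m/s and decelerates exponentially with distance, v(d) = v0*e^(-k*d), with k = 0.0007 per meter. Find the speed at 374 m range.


v = v0*exp(-k*d) = 467*exp(-0.0007*374) = 359.4 m/s

359.4 m/s


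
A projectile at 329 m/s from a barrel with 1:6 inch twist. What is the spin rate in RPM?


twist_m = 6*0.0254 = 0.1524 m
spin = v/twist = 329/0.1524 = 2158.793 rev/s
RPM = spin*60 = 2158.793*60 ≈ 129528 RPM

129528 RPM


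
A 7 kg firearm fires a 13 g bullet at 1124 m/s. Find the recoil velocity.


v_recoil = m_p * v_p / m_gun = 0.013 * 1124 / 7 = 2.087 m/s

2.087 m/s


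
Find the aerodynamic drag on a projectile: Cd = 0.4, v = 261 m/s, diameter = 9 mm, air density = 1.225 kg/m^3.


A = pi*(d/2)^2 = pi*(9/2000)^2 = 6.36173e-05 m^2
Fd = 0.5*Cd*rho*A*v^2 = 0.5*0.4*1.225*6.36173e-05*261^2 = 1.062 N

1.062 N


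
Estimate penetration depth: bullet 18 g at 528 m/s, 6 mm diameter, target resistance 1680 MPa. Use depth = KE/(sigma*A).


A = pi*(d/2)^2 = pi*(6/2)^2 = 28.2743 mm^2
E = 0.5*m*v^2 = 0.5*0.018*528^2 = 2509.06 J
depth = E/(sigma*A) = 2509.06 J / (1680 MPa * 28.2743 mm^2) = 2509.06/(1680 * 28.2743) m = 0.0528213 m ≈ 52.82 mm

52.82 mm


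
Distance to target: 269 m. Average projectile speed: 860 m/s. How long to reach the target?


t = d/v = 269/860 = 0.3128 s

0.3128 s


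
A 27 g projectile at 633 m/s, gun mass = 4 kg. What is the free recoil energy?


v_r = m_p*v_p/m_gun = 0.027*633/4 = 4.27275 m/s, E_r = 0.5*m_gun*v_r^2 = 0.5*4*4.27275^2 = 36.51 J

36.51 J


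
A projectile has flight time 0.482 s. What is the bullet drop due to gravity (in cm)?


drop = 0.5*g*t^2 = 0.5*9.81*0.482^2 = 1.13955 m ≈ 114 cm

114 cm


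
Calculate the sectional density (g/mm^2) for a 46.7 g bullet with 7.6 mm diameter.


SD = m/d^2 = 46.7/7.6^2 = 0.8085 g/mm^2

0.8085 g/mm^2


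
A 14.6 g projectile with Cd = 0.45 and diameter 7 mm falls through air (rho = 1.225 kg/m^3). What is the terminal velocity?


A = pi*(d/2)^2 = pi*(7/2000)^2 = 3.84845e-05 m^2
vt = sqrt(2mg/(Cd*rho*A)) = sqrt(2*0.0146*9.81/(0.45 * 1.225 * 3.84845e-05)) = 116.2 m/s

116.2 m/s


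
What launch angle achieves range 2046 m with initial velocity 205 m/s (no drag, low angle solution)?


sin(2*theta) = R*g/v0^2 = 2046*9.81/205^2 = 0.477603, theta = arcsin(0.477603)/2 = 14.26°

14.26 degrees


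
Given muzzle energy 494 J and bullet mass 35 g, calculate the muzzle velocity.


v = sqrt(2*E/m) = sqrt(2*494/0.035) = 168 m/s

168 m/s


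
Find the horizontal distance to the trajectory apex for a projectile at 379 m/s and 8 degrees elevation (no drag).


R = v0^2*sin(2*theta)/g = 379^2*sin(2*8°)/9.81 = 4035.97 m
apex_dist = R/2 = 4035.97/2 = 2018 m

2018 m


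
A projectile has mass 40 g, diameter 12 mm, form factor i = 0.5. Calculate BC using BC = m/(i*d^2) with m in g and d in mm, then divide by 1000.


BC = m/(i*d^2*1000) = 40/(0.5 * 12^2 * 1000) = 0.0005556

0.0005556


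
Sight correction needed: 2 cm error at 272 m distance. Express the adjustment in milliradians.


1 mrad subtends 1 cm per 10 m of range, so adj = error_cm / (dist_m / 10) = 2 / (272/10) = 0.07353 mrad

0.07353 mrad


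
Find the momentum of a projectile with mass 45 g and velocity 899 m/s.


p = m*v = 0.045*899 = 40.45 kg·m/s

40.45 kg·m/s


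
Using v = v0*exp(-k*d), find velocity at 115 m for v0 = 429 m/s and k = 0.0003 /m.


v = v0*exp(-k*d) = 429*exp(-0.0003*115) = 414.5 m/s

414.5 m/s


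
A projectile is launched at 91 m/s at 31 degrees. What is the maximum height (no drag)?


H = (v0*sin(theta))^2 / (2g) = (91*sin(31°))^2 / (2*9.81) = 112 m

112 m


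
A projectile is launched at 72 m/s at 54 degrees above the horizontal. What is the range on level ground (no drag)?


R = v0^2 * sin(2*theta) / g = 72^2 * sin(2*54°) / 9.81 = 502.6 m

502.6 m


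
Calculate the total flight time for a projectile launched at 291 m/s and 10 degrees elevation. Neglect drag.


T = 2*v0*sin(theta)/g = 2*291*sin(10°)/9.81 = 10.3 s

10.3 s


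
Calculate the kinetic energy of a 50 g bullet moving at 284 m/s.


E = 0.5*m*v^2 = 0.5*0.05*284^2 = 2016 J

2016 J


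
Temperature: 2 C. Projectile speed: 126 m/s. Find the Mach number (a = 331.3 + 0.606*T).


a = 331.3 + 0.606*(2) = 332.512 m/s
M = v/a = 126/332.512 = 0.3789

0.3789


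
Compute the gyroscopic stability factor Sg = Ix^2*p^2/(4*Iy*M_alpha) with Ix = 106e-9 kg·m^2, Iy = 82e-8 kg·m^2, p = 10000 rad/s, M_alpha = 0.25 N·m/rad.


Sg = Ix^2 * p^2 / (4 * Iy * M_alpha) = (106e-9)^2 * 10000^2 / (4 * 82e-8 * 0.25) = 1.37

1.37


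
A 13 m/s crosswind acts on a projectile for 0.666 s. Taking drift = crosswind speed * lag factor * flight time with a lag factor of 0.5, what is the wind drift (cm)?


drift = v_wind * lag * t = 13 * 0.5 * 0.666 = 4.329 m ≈ 432.9 cm

432.9 cm


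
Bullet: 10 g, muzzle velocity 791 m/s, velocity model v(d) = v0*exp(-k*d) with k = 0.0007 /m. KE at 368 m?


v = v0*exp(-k*d) = 791*exp(-0.0007*368) = 611.367 m/s
E = 0.5*m*v^2 = 0.5*0.01*611.367^2 = 1869 J

1869 J


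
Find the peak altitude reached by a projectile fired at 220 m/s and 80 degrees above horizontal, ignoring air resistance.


H = (v0*sin(theta))^2 / (2g) = (220*sin(80°))^2 / (2*9.81) = 2392 m

2392 m


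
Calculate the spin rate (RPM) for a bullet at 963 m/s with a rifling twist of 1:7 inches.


twist_m = 7*0.0254 = 0.1778 m
spin = v/twist = 963/0.1778 = 5416.198 rev/s
RPM = spin*60 = 5416.198*60 ≈ 324972 RPM

324972 RPM


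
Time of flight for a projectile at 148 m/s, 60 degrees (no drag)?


T = 2*v0*sin(theta)/g = 2*148*sin(60°)/9.81 = 26.13 s

26.13 s


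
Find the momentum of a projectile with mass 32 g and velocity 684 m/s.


p = m*v = 0.032*684 = 21.89 kg·m/s

21.89 kg·m/s


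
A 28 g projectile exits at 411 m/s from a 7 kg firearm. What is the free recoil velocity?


v_recoil = m_p * v_p / m_gun = 0.028 * 411 / 7 = 1.644 m/s

1.644 m/s


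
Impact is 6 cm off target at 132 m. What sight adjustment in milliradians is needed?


1 mrad subtends 1 cm per 10 m of range, so adj = error_cm / (dist_m / 10) = 6 / (132/10) = 0.4545 mrad

0.4545 mrad


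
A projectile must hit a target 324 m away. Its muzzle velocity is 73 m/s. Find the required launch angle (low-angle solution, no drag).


sin(2*theta) = R*g/v0^2 = 324*9.81/73^2 = 0.596442, theta = arcsin(0.596442)/2 = 18.31°

18.31 degrees


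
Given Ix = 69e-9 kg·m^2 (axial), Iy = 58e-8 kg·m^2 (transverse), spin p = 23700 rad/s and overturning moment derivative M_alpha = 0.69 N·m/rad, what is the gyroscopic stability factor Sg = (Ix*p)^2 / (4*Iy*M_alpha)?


Sg = Ix^2 * p^2 / (4 * Iy * M_alpha) = (69e-9)^2 * 23700^2 / (4 * 58e-8 * 0.69) = 1.671

1.671


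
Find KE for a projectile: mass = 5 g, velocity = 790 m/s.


E = 0.5*m*v^2 = 0.5*0.005*790^2 = 1560 J

1560 J


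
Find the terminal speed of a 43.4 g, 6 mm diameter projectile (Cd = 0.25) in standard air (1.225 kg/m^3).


A = pi*(d/2)^2 = pi*(6/2000)^2 = 2.82743e-05 m^2
vt = sqrt(2mg/(Cd*rho*A)) = sqrt(2*0.0434*9.81/(0.25 * 1.225 * 2.82743e-05)) = 313.6 m/s

313.6 m/s


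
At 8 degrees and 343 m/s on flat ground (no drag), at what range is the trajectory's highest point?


R = v0^2*sin(2*theta)/g = 343^2*sin(2*8°)/9.81 = 3305.65 m
apex_dist = R/2 = 3305.65/2 = 1653 m

1653 m


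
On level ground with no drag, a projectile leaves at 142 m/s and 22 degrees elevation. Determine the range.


R = v0^2 * sin(2*theta) / g = 142^2 * sin(2*22°) / 9.81 = 1428 m

1428 m


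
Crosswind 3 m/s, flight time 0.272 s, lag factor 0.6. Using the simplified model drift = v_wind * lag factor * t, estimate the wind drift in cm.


drift = v_wind * lag * t = 3 * 0.6 * 0.272 = 0.4896 m ≈ 48.96 cm

48.96 cm


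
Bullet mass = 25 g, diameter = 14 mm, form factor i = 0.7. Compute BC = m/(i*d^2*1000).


BC = m/(i*d^2*1000) = 25/(0.7 * 14^2 * 1000) = 0.0001822

0.0001822


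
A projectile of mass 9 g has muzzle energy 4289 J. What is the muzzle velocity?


v = sqrt(2*E/m) = sqrt(2*4289/0.009) = 976.3 m/s

976.3 m/s


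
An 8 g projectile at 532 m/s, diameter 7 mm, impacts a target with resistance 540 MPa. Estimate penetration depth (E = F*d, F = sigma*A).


A = pi*(d/2)^2 = pi*(7/2)^2 = 38.4845 mm^2
E = 0.5*m*v^2 = 0.5*0.008*532^2 = 1132.1 J
depth = E/(sigma*A) = 1132.1 J / (540 MPa * 38.4845 mm^2) = 1132.1/(540 * 38.4845) m = 0.0544758 m ≈ 54.48 mm

54.48 mm


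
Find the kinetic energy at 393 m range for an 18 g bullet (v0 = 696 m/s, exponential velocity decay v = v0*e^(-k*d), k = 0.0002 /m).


v = v0*exp(-k*d) = 696*exp(-0.0002*393) = 643.389 m/s
E = 0.5*m*v^2 = 0.5*0.018*643.389^2 = 3726 J

3726 J


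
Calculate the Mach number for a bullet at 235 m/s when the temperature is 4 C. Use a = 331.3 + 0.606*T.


a = 331.3 + 0.606*(4) = 333.724 m/s
M = v/a = 235/333.724 = 0.7042

0.7042


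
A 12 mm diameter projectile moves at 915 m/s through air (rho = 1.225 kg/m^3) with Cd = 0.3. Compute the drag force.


A = pi*(d/2)^2 = pi*(12/2000)^2 = 1.13097e-04 m^2
Fd = 0.5*Cd*rho*A*v^2 = 0.5*0.3*1.225*1.13097e-04*915^2 = 17.4 N

17.4 N


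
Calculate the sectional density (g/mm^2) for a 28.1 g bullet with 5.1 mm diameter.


SD = m/d^2 = 28.1/5.1^2 = 1.08 g/mm^2

1.08 g/mm^2


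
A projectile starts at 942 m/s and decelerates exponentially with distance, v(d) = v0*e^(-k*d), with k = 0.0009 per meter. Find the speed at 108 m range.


v = v0*exp(-k*d) = 942*exp(-0.0009*108) = 854.7 m/s

854.7 m/s


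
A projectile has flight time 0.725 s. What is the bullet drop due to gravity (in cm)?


drop = 0.5*g*t^2 = 0.5*9.81*0.725^2 = 2.57819 m ≈ 257.8 cm

257.8 cm


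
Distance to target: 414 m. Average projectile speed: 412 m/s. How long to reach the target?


t = d/v = 414/412 = 1.005 s

1.005 s


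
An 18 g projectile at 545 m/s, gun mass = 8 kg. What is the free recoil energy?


v_r = m_p*v_p/m_gun = 0.018*545/8 = 1.22625 m/s, E_r = 0.5*m_gun*v_r^2 = 0.5*8*1.22625^2 = 6.015 J

6.015 J


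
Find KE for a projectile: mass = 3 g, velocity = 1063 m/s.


E = 0.5*m*v^2 = 0.5*0.003*1063^2 = 1695 J

1695 J


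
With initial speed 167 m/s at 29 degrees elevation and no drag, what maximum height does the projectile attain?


H = (v0*sin(theta))^2 / (2g) = (167*sin(29°))^2 / (2*9.81) = 334.1 m

334.1 m


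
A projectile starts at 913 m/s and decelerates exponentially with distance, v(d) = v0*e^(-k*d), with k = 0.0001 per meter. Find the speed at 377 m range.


v = v0*exp(-k*d) = 913*exp(-0.0001*377) = 879.2 m/s

879.2 m/s


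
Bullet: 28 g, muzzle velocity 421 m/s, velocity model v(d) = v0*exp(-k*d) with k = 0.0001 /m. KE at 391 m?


v = v0*exp(-k*d) = 421*exp(-0.0001*391) = 404.857 m/s
E = 0.5*m*v^2 = 0.5*0.028*404.857^2 = 2295 J

2295 J


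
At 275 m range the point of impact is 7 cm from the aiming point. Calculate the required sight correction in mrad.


1 mrad subtends 1 cm per 10 m of range, so adj = error_cm / (dist_m / 10) = 7 / (275/10) = 0.2545 mrad

0.2545 mrad


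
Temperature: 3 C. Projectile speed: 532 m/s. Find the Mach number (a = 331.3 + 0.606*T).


a = 331.3 + 0.606*(3) = 333.118 m/s
M = v/a = 532/333.118 = 1.597

1.597


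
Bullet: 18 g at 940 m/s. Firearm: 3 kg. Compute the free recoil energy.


v_r = m_p*v_p/m_gun = 0.018*940/3 = 5.64 m/s, E_r = 0.5*m_gun*v_r^2 = 0.5*3*5.64^2 = 47.71 J

47.71 J


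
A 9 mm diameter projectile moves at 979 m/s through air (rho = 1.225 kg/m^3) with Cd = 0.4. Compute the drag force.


A = pi*(d/2)^2 = pi*(9/2000)^2 = 6.36173e-05 m^2
Fd = 0.5*Cd*rho*A*v^2 = 0.5*0.4*1.225*6.36173e-05*979^2 = 14.94 N

14.94 N


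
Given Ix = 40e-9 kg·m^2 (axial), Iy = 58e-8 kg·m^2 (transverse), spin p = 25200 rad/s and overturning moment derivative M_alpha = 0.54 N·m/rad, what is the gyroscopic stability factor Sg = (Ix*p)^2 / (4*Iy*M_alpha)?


Sg = Ix^2 * p^2 / (4 * Iy * M_alpha) = (40e-9)^2 * 25200^2 / (4 * 58e-8 * 0.54) = 0.811

0.811


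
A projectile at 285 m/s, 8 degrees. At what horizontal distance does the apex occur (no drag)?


R = v0^2*sin(2*theta)/g = 285^2*sin(2*8°)/9.81 = 2282.23 m
apex_dist = R/2 = 2282.23/2 = 1141 m

1141 m


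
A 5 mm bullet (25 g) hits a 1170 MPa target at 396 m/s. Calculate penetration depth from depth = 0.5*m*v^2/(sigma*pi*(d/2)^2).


A = pi*(d/2)^2 = pi*(5/2)^2 = 19.635 mm^2
E = 0.5*m*v^2 = 0.5*0.025*396^2 = 1960.2 J
depth = E/(sigma*A) = 1960.2 J / (1170 MPa * 19.635 mm^2) = 1960.2/(1170 * 19.635) m = 0.0853266 m ≈ 85.33 mm

85.33 mm


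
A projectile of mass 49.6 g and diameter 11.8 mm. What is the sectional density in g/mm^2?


SD = m/d^2 = 49.6/11.8^2 = 0.3562 g/mm^2

0.3562 g/mm^2


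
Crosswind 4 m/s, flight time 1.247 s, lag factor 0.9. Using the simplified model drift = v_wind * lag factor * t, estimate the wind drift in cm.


drift = v_wind * lag * t = 4 * 0.9 * 1.247 = 4.4892 m ≈ 448.9 cm

448.9 cm


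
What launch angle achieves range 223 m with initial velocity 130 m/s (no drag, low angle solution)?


sin(2*theta) = R*g/v0^2 = 223*9.81/130^2 = 0.129446, theta = arcsin(0.129446)/2 = 3.719°

3.719 degrees


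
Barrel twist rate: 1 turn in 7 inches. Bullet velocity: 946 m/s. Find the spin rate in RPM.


twist_m = 7*0.0254 = 0.1778 m
spin = v/twist = 946/0.1778 = 5320.585 rev/s
RPM = spin*60 = 5320.585*60 ≈ 319235 RPM

319235 RPM


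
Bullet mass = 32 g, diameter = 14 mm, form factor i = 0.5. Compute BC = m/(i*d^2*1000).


BC = m/(i*d^2*1000) = 32/(0.5 * 14^2 * 1000) = 0.0003265

0.0003265


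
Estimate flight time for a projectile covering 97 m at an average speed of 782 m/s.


t = d/v = 97/782 = 0.124 s

0.124 s


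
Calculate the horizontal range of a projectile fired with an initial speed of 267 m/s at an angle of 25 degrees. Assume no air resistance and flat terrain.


R = v0^2 * sin(2*theta) / g = 267^2 * sin(2*25°) / 9.81 = 5567 m

5567 m


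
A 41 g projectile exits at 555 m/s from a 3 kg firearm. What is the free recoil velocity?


v_recoil = m_p * v_p / m_gun = 0.041 * 555 / 3 = 7.585 m/s

7.585 m/s


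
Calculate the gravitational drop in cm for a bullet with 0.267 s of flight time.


drop = 0.5*g*t^2 = 0.5*9.81*0.267^2 = 0.349673 m ≈ 34.97 cm

34.97 cm


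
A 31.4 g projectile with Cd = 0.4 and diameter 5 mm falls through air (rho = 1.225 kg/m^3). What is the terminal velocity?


A = pi*(d/2)^2 = pi*(5/2000)^2 = 1.96350e-05 m^2
vt = sqrt(2mg/(Cd*rho*A)) = sqrt(2*0.0314*9.81/(0.4 * 1.225 * 1.96350e-05)) = 253 m/s

253 m/s


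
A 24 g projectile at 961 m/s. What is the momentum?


p = m*v = 0.024*961 = 23.06 kg·m/s

23.06 kg·m/s


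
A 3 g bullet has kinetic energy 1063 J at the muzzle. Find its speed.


v = sqrt(2*E/m) = sqrt(2*1063/0.003) = 841.8 m/s

841.8 m/s


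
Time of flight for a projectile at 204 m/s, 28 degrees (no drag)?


T = 2*v0*sin(theta)/g = 2*204*sin(28°)/9.81 = 19.53 s

19.53 s


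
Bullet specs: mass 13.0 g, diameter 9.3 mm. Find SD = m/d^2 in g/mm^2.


SD = m/d^2 = 13.0/9.3^2 = 0.1503 g/mm^2

0.1503 g/mm^2


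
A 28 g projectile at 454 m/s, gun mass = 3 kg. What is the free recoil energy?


v_r = m_p*v_p/m_gun = 0.028*454/3 = 4.23733 m/s, E_r = 0.5*m_gun*v_r^2 = 0.5*3*4.23733^2 = 26.93 J

26.93 J


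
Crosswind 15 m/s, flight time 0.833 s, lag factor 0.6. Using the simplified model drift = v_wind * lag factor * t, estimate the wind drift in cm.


drift = v_wind * lag * t = 15 * 0.6 * 0.833 = 7.497 m ≈ 749.7 cm

749.7 cm


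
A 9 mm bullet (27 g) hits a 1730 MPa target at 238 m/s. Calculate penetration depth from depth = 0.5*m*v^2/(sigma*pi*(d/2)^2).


A = pi*(d/2)^2 = pi*(9/2)^2 = 63.6173 mm^2
E = 0.5*m*v^2 = 0.5*0.027*238^2 = 764.694 J
depth = E/(sigma*A) = 764.694 J / (1730 MPa * 63.6173 mm^2) = 764.694/(1730 * 63.6173) m = 0.00694811 m ≈ 6.948 mm

6.948 mm


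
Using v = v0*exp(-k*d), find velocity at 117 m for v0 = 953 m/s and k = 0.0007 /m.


v = v0*exp(-k*d) = 953*exp(-0.0007*117) = 878.1 m/s

878.1 m/s


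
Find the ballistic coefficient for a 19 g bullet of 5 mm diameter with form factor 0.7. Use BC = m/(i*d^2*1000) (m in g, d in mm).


BC = m/(i*d^2*1000) = 19/(0.7 * 5^2 * 1000) = 0.001086

0.001086


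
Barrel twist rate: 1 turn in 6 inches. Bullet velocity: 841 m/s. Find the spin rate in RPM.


twist_m = 6*0.0254 = 0.1524 m
spin = v/twist = 841/0.1524 = 5518.373 rev/s
RPM = spin*60 = 5518.373*60 ≈ 331102 RPM

331102 RPM


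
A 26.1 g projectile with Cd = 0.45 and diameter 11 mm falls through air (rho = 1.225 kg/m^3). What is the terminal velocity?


A = pi*(d/2)^2 = pi*(11/2000)^2 = 9.50332e-05 m^2
vt = sqrt(2mg/(Cd*rho*A)) = sqrt(2*0.0261*9.81/(0.45 * 1.225 * 9.50332e-05)) = 98.87 m/s

98.87 m/s


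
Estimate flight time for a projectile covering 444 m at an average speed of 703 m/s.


t = d/v = 444/703 = 0.6316 s

0.6316 s


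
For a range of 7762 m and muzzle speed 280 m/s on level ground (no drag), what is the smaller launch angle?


sin(2*theta) = R*g/v0^2 = 7762*9.81/280^2 = 0.97124, theta = arcsin(0.97124)/2 = 38.11°

38.11 degrees


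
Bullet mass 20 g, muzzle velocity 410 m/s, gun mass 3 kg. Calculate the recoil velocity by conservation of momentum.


v_recoil = m_p * v_p / m_gun = 0.02 * 410 / 3 = 2.733 m/s

2.733 m/s


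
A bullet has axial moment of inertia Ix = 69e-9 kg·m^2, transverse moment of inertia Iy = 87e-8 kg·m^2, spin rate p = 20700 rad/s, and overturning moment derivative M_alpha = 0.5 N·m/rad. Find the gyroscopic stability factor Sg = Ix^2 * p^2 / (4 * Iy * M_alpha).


Sg = Ix^2 * p^2 / (4 * Iy * M_alpha) = (69e-9)^2 * 20700^2 / (4 * 87e-8 * 0.5) = 1.172

1.172


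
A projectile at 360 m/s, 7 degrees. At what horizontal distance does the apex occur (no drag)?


R = v0^2*sin(2*theta)/g = 360^2*sin(2*7°)/9.81 = 3196.03 m
apex_dist = R/2 = 3196.03/2 = 1598 m

1598 m
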